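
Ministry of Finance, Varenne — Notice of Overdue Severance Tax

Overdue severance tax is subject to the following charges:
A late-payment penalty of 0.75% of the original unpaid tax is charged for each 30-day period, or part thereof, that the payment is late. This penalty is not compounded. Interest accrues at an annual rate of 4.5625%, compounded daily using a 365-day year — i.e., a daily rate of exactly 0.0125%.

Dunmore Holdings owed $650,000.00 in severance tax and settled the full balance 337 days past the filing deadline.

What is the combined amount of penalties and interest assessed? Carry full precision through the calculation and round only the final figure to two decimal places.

Penalty periods: ⌈337/30⌉ = 12; penalty = 12 × 0.75% × $650,000.00 = $58,500.00
Interest: $650,000.00 × ((1 + 0.000125)^337 − 1) = $650,000.00 × 0.04302210… = $27,964.3669…
Penalties + interest = $58,500.0000 + $27,964.3669… = $86,464.37

$86,464.37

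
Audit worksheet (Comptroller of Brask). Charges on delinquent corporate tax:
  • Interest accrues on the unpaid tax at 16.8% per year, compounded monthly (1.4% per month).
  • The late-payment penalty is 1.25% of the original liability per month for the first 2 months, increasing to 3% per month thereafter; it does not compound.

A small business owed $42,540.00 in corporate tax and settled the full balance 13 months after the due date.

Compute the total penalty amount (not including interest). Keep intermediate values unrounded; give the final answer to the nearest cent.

$15,101.70

Penalty, months 1–2: 2 × 1.25% × $42,540.00 = $1,063.50
Penalty, months 3–13: 11 × 3% × $42,540.00 = $14,038.20
Total penalty = $1,063.50 + $14,038.20 = $15,101.70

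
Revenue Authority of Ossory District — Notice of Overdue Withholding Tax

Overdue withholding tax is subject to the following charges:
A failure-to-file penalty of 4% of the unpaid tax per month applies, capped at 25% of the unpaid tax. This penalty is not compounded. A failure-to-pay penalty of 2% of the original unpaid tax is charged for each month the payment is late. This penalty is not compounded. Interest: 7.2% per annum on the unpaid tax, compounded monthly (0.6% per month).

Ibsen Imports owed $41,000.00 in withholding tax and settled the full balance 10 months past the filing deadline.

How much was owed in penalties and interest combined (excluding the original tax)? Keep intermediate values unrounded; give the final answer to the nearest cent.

Failure-to-file: 10 × 4% × $41,000.00 = $16,400.00, capped at 25% × $41,000.00 = $10,250.00
Failure-to-pay penalty: 10 × 2% × $41,000.00 = $8,200.00
Interest: $41,000.00 × ((1 + 0.006)^10 − 1) = $41,000.00 × 0.0616462… = $2,527.4940…
Penalties + interest = $18,450.0000 + $2,527.4940… = $20,977.49

$20,977.49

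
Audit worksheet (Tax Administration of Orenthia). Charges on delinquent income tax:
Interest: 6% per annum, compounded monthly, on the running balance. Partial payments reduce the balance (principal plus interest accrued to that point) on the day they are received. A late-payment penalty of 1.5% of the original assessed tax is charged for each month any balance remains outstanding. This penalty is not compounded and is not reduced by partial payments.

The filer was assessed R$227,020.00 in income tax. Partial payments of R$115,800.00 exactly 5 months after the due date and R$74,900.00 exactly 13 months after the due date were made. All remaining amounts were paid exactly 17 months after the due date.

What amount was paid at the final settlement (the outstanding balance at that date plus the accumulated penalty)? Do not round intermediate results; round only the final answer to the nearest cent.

R$105,646.74

Monthly rate = 6% ÷ 12 = 0.5%
Balance at month 5: R$227,020.0000 × (1 + 0.005)^5 = R$232,752.5395…
After R$115,800.00 payment: R$232,752.5395… − R$115,800.00 = R$116,952.5395…
Balance at month 13: R$116,952.5395… × (1 + 0.005)^8 = R$121,713.3316…
After R$74,900.00 payment: R$121,713.3316… − R$74,900.00 = R$46,813.3316…
Balance at month 17: R$46,813.3316… × (1 + 0.005)^4 = R$47,756.6437…
Penalty: 17 × 1.5% × R$227,020.00 = R$57,890.10
Final settlement = outstanding balance + penalty = R$47,756.6437… + R$57,890.10 = R$105,646.74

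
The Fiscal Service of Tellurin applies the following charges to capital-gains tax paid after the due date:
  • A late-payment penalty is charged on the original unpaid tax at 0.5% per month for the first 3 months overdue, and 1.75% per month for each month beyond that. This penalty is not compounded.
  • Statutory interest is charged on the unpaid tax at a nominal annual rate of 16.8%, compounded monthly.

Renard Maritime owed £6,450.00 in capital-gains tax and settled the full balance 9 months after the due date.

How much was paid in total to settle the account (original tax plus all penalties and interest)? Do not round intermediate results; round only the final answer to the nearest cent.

Penalty, months 1–3: 3 × 0.5% × £6,450.00 = £96.75
Penalty, months 4–9: 6 × 1.75% × £6,450.00 = £677.25
Interest (16.8%/yr ÷ 12 = 1.4%/month): £6,450.00 × ((1 + 0.014)^9 − 1) = £859.7296…
Total = £6,450.00 + £774.0000 + £859.7296… = £8,083.73

£8,083.73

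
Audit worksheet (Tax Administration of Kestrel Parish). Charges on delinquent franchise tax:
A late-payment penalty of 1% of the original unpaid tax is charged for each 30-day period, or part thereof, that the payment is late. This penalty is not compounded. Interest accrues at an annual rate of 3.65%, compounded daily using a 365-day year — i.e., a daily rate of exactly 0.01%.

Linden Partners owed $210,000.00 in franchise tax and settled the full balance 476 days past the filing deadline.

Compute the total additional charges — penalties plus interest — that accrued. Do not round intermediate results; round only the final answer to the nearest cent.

Penalty periods: ⌈476/30⌉ = 16; penalty = 16 × 1% × $210,000.00 = $33,600.00
Interest: $210,000.00 × ((1 + 0.0001)^476 − 1) = $210,000.00 × 0.04874858… = $10,237.2008…
Penalties + interest = $33,600.0000 + $10,237.2008… = $43,837.20

$43,837.20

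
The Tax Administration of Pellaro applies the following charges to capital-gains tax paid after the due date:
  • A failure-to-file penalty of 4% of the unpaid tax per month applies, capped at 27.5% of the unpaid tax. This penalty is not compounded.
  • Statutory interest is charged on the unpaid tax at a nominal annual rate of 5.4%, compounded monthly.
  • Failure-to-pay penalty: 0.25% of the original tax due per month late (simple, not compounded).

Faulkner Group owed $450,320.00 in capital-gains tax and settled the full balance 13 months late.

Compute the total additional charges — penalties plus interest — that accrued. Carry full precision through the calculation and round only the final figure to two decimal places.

Failure-to-file: 13 × 4% × $450,320.00 = $234,166.40, capped at 27.5% × $450,320.00 = $123,838.00
Failure-to-pay penalty: 13 × 0.25% × $450,320.00 = $14,635.40
Interest (5.4%/yr ÷ 12 = 0.45%/month): $450,320.00 × ((1 + 0.0045)^13 − 1) = $27,066.8697…
Penalties + interest = $138,473.4000 + $27,066.8697… = $165,540.27

$165,540.27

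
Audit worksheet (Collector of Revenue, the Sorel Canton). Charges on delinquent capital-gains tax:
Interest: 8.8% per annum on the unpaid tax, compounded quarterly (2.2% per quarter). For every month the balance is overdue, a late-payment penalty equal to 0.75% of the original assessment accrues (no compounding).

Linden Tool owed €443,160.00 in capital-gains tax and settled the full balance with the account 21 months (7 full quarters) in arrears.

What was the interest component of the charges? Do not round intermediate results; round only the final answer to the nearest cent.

€72,919.76

Interest: €443,160.00 × ((1 + 0.022)^7 − 1) = €443,160.00 × 0.1645450… = €72,919.7569…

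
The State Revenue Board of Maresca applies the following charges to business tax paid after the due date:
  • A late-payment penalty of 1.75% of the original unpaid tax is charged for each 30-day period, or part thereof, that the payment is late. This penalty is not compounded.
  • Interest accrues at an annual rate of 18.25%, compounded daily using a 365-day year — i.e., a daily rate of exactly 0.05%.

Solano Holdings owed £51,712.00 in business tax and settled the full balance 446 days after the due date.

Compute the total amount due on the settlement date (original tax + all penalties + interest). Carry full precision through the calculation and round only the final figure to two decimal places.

Penalty periods: ⌈446/30⌉ = 15; penalty = 15 × 1.75% × £51,712.00 = £13,574.40
Interest: £51,712.00 × ((1 + 0.0005)^446 − 1) = £51,712.00 × 0.24975092… = £12,915.1196…
Total = £51,712.00 + £13,574.4000 + £12,915.1196… = £78,201.52

£78,201.52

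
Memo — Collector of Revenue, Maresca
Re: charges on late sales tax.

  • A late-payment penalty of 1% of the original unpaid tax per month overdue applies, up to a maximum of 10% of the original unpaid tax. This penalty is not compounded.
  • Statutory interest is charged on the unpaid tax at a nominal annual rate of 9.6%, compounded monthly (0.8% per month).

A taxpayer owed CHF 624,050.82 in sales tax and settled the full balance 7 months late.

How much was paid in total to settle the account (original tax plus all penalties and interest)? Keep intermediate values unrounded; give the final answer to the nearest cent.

CHF 703,531.22

Penalty: 7 × 1% × CHF 624,050.82 = CHF 43,683.56… (below the 10% cap of CHF 62,405.08…)
Interest: CHF 624,050.82 × ((1 + 0.008)^7 − 1) = CHF 624,050.82 × 0.0573621… = CHF 35,796.8431…
Total = CHF 624,050.82 + CHF 43,683.5574 + CHF 35,796.8431… = CHF 703,531.22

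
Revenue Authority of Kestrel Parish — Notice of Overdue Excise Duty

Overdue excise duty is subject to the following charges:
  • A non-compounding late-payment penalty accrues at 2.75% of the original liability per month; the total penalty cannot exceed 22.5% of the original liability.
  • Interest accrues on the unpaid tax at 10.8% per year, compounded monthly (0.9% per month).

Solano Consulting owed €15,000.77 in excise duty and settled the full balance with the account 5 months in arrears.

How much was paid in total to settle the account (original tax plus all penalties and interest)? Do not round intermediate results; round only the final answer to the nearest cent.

Penalty: 5 × 2.75% × €15,000.77 = €2,062.61… (below the 22.5% cap of €3,375.17…)
Interest: €15,000.77 × ((1 + 0.009)^5 − 1) = €15,000.77 × 0.0458173… = €687.2951…
Total = €15,000.77 + €2,062.6059… + €687.2951… = €17,750.67

€17,750.67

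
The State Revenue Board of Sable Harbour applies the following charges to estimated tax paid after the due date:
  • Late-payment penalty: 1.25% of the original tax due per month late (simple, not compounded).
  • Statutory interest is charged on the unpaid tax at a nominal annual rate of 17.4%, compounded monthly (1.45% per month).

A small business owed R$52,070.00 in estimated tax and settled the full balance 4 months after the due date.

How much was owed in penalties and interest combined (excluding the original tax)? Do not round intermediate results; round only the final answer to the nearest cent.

R$5,689.88

Late-payment penalty: 4 × 1.25% × R$52,070.00 = R$2,603.50
Interest: R$52,070.00 × ((1 + 0.0145)^4 − 1) = R$52,070.00 × 0.0592737… = R$3,086.3836…
Penalties + interest = R$2,603.5000 + R$3,086.3836… = R$5,689.88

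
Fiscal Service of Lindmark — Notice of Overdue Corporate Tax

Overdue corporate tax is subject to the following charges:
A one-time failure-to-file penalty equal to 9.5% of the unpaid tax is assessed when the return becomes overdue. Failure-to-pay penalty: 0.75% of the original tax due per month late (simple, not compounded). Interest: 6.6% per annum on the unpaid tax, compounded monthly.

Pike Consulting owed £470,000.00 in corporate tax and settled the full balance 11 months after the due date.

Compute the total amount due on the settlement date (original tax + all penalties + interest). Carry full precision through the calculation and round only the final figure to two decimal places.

Failure-to-file penalty: 9.5% × £470,000.00 = £44,650.00
Failure-to-pay penalty = 0.75% × £470,000.00 × 11 mo = £38,775.00
Interest (6.6%/yr ÷ 12 = 0.55%/month): £470,000.00 × ((1 + 0.0055)^11 − 1) = £29,230.0079…
Total = £470,000.00 + £83,425.0000 + £29,230.0079… = £582,655.01

£582,655.01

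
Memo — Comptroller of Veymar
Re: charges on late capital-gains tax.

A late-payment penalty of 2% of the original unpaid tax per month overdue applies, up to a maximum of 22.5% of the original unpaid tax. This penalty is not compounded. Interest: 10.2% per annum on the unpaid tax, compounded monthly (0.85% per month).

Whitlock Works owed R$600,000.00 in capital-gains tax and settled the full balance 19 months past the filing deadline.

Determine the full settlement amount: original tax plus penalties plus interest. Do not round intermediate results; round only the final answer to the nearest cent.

R$839,682.36

Penalty (uncapped): 19 × 2% × R$600,000.00 = R$228,000.00; cap = 22.5% × R$600,000.00 = R$135,000.00 → penalty = R$135,000.00
Interest: R$600,000.00 × ((1 + 0.0085)^19 − 1) = R$600,000.00 × 0.1744706… = R$104,682.3579…
Total = R$600,000.00 + R$135,000.0000 + R$104,682.3579… = R$839,682.36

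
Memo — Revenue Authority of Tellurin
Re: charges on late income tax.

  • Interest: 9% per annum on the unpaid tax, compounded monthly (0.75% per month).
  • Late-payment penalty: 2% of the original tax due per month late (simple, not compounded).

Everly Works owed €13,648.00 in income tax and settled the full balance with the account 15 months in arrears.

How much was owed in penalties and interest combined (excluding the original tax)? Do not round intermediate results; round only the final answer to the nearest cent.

Late-payment penalty: 15 × 2% × €13,648.00 = €4,094.40
Interest: €13,648.00 × ((1 + 0.0075)^15 − 1) = €13,648.00 × 0.1186026… = €1,618.6882…
Penalties + interest = €4,094.4000 + €1,618.6882… = €5,713.09

€5,713.09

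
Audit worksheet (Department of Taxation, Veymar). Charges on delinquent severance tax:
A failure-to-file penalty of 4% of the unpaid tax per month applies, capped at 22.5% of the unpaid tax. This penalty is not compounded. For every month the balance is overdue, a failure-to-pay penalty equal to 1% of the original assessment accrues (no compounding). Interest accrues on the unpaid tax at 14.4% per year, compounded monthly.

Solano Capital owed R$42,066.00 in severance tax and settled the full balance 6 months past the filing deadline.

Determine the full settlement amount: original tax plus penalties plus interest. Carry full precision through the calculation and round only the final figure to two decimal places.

Failure-to-file: 6 × 4% × R$42,066.00 = R$10,095.84, capped at 22.5% × R$42,066.00 = R$9,464.85
Failure-to-pay penalty: 6 × 1% × R$42,066.00 = R$2,523.96
Interest (14.4%/yr ÷ 12 = 1.2%/month): R$42,066.00 × ((1 + 0.012)^6 − 1) = R$3,121.0815…
Total = R$42,066.00 + R$11,988.8100 + R$3,121.0815… = R$57,175.89

R$57,175.89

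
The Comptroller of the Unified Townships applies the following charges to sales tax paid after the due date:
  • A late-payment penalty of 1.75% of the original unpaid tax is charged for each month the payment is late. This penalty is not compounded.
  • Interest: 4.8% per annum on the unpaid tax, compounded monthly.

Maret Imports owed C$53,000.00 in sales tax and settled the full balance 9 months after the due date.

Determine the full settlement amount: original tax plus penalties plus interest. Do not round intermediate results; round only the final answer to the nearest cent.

Late-payment penalty = 1.75% × C$53,000.00 × 9 mo = C$8,347.50
Interest (4.8%/yr ÷ 12 = 0.4%/month): C$53,000.00 × ((1 + 0.004)^9 − 1) = C$1,938.8146…
Total = C$53,000.00 + C$8,347.5000 + C$1,938.8146… = C$63,286.31

C$63,286.31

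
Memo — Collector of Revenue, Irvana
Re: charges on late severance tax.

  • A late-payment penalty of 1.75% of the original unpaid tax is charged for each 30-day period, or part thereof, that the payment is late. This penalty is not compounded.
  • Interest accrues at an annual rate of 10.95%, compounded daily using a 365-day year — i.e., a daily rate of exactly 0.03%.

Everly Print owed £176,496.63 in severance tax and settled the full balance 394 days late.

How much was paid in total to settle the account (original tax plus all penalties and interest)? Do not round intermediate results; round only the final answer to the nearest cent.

Penalty periods: ⌈394/30⌉ = 14; penalty = 14 × 1.75% × £176,496.63 = £43,241.67…
Interest: £176,496.63 × ((1 + 0.0003)^394 − 1) = £176,496.63 × 0.12544923… = £22,141.3667…
Total = £176,496.63 + £43,241.6744… + £22,141.3667… = £241,879.67

£241,879.67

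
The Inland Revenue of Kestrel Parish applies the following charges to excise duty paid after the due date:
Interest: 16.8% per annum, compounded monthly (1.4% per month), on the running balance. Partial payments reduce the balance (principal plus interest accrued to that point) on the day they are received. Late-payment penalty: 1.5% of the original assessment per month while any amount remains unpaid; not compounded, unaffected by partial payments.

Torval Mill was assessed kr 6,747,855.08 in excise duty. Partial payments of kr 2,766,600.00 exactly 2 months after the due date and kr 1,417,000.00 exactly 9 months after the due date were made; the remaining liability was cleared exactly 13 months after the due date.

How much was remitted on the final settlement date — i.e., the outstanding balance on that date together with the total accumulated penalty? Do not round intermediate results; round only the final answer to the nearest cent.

kr 4,678,640.64

Balance at month 2: kr 6,747,855.0800 × (1 + 0.014)^2 = kr 6,938,117.6018…
After kr 2,766,600.00 payment: kr 6,938,117.6018… − kr 2,766,600.00 = kr 4,171,517.6018…
Balance at month 9: kr 4,171,517.6018… × (1 + 0.014)^7 = kr 4,597,902.5820…
After kr 1,417,000.00 payment: kr 4,597,902.5820… − kr 1,417,000.00 = kr 3,180,902.5820…
Balance at month 13: kr 3,180,902.5820… × (1 + 0.014)^4 = kr 3,362,808.9038…
Penalty: 13 × 1.5% × kr 6,747,855.08 = kr 1,315,831.74…
Final settlement = outstanding balance + penalty = kr 3,362,808.9038… + kr 1,315,831.74… = kr 4,678,640.64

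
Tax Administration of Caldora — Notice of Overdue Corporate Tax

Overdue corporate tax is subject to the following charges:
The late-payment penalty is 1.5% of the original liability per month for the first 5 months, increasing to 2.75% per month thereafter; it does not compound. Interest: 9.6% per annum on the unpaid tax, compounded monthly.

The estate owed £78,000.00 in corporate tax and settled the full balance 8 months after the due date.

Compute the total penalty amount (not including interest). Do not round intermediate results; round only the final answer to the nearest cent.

£12,285.00

Penalty, months 1–5: 5 × 1.5% × £78,000.00 = £5,850.00
Penalty, months 6–8: 3 × 2.75% × £78,000.00 = £6,435.00
Total penalty = £5,850.00 + £6,435.00 = £12,285.00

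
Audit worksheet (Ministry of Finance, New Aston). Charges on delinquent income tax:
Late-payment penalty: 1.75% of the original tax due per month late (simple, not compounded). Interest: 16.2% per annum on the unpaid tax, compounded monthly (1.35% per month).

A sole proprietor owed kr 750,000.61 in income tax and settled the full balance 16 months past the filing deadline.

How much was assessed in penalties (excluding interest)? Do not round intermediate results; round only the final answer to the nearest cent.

Late-payment penalty = 1.75% × kr 750,000.61 × 16 mo = kr 210,000.17…

kr 210,000.17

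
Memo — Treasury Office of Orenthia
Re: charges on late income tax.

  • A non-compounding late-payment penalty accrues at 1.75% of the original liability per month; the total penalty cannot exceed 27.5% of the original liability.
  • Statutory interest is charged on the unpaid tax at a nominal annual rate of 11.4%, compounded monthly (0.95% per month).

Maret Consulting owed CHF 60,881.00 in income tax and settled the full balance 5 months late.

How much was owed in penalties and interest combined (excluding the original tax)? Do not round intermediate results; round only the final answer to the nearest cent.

CHF 8,274.40

Penalty: 5 × 1.75% × CHF 60,881.00 = CHF 5,327.09… (below the 27.5% cap of CHF 16,742.28…)
Interest: CHF 60,881.00 × ((1 + 0.0095)^5 − 1) = CHF 60,881.00 × 0.0484111… = CHF 2,947.3171…
Penalties + interest = CHF 5,327.0875 + CHF 2,947.3171… = CHF 8,274.40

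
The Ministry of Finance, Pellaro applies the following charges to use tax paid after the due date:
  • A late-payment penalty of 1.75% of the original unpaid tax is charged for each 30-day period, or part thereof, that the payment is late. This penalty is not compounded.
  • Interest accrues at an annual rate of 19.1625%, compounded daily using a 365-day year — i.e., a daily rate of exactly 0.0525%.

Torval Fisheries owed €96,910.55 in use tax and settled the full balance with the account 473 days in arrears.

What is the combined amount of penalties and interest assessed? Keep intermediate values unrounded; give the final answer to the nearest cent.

€54,443.66

Penalty periods: ⌈473/30⌉ = 16; penalty = 16 × 1.75% × €96,910.55 = €27,134.95…
Interest: €96,910.55 × ((1 + 0.000525)^473 − 1) = €96,910.55 × 0.28179295… = €27,308.7095…
Penalties + interest = €27,134.9540 + €27,308.7095… = €54,443.66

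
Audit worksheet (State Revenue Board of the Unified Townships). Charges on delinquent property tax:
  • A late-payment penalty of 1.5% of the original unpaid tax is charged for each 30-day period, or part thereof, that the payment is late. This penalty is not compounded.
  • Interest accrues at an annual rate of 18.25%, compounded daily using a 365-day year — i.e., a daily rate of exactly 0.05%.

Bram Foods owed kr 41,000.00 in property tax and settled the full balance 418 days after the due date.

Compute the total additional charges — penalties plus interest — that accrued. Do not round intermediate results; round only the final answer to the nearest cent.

kr 18,137.61

Penalty periods: ⌈418/30⌉ = 14; penalty = 14 × 1.5% × kr 41,000.00 = kr 8,610.00
Interest: kr 41,000.00 × ((1 + 0.0005)^418 − 1) = kr 41,000.00 × 0.23238063… = kr 9,527.6057…
Penalties + interest = kr 8,610.0000 + kr 9,527.6057… = kr 18,137.61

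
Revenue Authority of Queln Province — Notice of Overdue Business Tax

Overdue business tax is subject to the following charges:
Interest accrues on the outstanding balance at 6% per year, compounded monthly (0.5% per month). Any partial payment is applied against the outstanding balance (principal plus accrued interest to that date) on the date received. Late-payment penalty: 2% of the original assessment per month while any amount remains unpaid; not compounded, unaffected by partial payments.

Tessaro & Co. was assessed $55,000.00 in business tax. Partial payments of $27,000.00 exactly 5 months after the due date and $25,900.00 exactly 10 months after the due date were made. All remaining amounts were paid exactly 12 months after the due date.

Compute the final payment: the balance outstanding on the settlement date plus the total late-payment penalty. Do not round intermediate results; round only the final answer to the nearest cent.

$17,473.34

Balance at month 5: $55,000.0000 × (1 + 0.005)^5 = $56,388.8189…
After $27,000.00 payment: $56,388.8189… − $27,000.00 = $29,388.8189…
Balance at month 10: $29,388.8189… × (1 + 0.005)^5 = $30,130.9234…
After $25,900.00 payment: $30,130.9234… − $25,900.00 = $4,230.9234…
Balance at month 12: $4,230.9234… × (1 + 0.005)^2 = $4,273.3384…
Penalty: 12 × 2% × $55,000.00 = $13,200.00
Final settlement = outstanding balance + penalty = $4,273.3384… + $13,200.00 = $17,473.34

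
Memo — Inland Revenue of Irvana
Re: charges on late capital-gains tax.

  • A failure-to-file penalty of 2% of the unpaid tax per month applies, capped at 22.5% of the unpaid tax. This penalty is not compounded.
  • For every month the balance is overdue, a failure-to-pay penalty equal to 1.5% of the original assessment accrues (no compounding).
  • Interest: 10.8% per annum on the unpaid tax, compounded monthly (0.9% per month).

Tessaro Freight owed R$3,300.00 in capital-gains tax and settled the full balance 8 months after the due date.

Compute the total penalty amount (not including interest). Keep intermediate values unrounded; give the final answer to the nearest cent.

R$924.00

Failure-to-file: 8 × 2% × R$3,300.00 = R$528.00 (under the 22.5% cap)
Failure-to-pay penalty = 1.5% × R$3,300.00 × 8 mo = R$396.00
Total penalty = R$528.00 + R$396.00 = R$924.00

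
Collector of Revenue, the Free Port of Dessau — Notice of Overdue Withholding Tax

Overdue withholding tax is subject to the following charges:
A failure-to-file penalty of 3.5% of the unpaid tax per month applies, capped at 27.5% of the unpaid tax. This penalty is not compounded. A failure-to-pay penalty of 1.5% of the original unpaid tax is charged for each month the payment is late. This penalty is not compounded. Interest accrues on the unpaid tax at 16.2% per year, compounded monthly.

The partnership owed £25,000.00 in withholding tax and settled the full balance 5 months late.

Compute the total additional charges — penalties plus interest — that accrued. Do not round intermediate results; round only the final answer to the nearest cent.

£7,983.68

Failure-to-file: 5 × 3.5% × £25,000.00 = £4,375.00 (under the 27.5% cap)
Failure-to-pay penalty: 5 × 1.5% × £25,000.00 = £1,875.00
Interest (16.2%/yr ÷ 12 = 1.35%/month): £25,000.00 × ((1 + 0.0135)^5 − 1) = £1,733.6818…
Penalties + interest = £6,250.0000 + £1,733.6818… = £7,983.68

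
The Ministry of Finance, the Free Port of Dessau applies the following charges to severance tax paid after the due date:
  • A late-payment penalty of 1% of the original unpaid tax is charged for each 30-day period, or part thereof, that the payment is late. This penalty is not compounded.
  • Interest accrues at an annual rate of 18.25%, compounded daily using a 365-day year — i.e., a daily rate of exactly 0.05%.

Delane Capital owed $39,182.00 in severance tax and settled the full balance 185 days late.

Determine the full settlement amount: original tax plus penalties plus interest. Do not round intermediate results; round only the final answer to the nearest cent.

$45,721.00

Penalty periods: ⌈185/30⌉ = 7; penalty = 7 × 1% × $39,182.00 = $2,742.74
Interest: $39,182.00 × ((1 + 0.0005)^185 − 1) = $39,182.00 × 0.09688778… = $3,796.2572…
Total = $39,182.00 + $2,742.7400 + $3,796.2572… = $45,721.00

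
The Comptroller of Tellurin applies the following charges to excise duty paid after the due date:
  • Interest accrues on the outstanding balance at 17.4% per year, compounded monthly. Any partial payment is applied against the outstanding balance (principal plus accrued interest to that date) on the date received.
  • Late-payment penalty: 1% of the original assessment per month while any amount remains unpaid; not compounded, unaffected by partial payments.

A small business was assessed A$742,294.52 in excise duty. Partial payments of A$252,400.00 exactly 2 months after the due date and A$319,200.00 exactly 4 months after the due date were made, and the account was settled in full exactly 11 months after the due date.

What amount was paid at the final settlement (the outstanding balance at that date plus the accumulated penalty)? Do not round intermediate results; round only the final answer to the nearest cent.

Monthly rate = 17.4% ÷ 12 = 1.45%
Balance at month 2: A$742,294.5200 × (1 + 0.0145)^2 = A$763,977.1285…
After A$252,400.00 payment: A$763,977.1285… − A$252,400.00 = A$511,577.1285…
Balance at month 4: A$511,577.1285… × (1 + 0.0145)^2 = A$526,520.4243…
After A$319,200.00 payment: A$526,520.4243… − A$319,200.00 = A$207,320.4243…
Balance at month 11: A$207,320.4243… × (1 + 0.0145)^7 = A$229,301.2639…
Penalty: 11 × 1% × A$742,294.52 = A$81,652.40…
Final settlement = outstanding balance + penalty = A$229,301.2639… + A$81,652.40… = A$310,953.66

A$310,953.66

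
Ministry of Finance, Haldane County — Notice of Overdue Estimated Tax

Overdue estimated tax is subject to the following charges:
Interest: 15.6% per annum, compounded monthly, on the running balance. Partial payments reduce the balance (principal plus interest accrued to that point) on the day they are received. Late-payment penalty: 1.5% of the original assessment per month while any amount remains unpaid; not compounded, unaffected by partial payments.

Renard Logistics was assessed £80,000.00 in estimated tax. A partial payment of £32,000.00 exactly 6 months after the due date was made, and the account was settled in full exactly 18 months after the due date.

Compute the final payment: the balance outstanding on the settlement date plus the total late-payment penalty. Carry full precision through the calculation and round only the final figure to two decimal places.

£85,174.38

Monthly rate = 15.6% ÷ 12 = 1.3%
Balance at month 6: £80,000.0000 × (1 + 0.013)^6 = £86,446.3497…
After £32,000.00 payment: £86,446.3497… − £32,000.00 = £54,446.3497…
Balance at month 18: £54,446.3497… × (1 + 0.013)^12 = £63,574.3769…
Penalty: 18 × 1.5% × £80,000.00 = £21,600.00
Final settlement = outstanding balance + penalty = £63,574.3769… + £21,600.00 = £85,174.38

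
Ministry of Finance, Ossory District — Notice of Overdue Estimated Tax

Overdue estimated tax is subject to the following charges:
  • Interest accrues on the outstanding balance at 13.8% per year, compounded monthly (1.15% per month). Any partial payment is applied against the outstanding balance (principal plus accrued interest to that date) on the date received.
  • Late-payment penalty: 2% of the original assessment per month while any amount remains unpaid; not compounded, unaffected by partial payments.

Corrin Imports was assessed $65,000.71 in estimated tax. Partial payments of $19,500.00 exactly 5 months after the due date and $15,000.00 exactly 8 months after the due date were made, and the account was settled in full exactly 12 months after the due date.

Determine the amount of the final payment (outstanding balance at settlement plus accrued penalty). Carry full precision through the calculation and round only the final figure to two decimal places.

Balance at month 5: $65,000.7100 × (1 + 0.0115)^5 = $68,825.2085…
After $19,500.00 payment: $68,825.2085… − $19,500.00 = $49,325.2085…
Balance at month 8: $49,325.2085… × (1 + 0.0115)^3 = $51,046.5730…
After $15,000.00 payment: $51,046.5730… − $15,000.00 = $36,046.5730…
Balance at month 12: $36,046.5730… × (1 + 0.0115)^4 = $37,733.5383…
Penalty: 12 × 2% × $65,000.71 = $15,600.17…
Final settlement = outstanding balance + penalty = $37,733.5383… + $15,600.17… = $53,333.71

$53,333.71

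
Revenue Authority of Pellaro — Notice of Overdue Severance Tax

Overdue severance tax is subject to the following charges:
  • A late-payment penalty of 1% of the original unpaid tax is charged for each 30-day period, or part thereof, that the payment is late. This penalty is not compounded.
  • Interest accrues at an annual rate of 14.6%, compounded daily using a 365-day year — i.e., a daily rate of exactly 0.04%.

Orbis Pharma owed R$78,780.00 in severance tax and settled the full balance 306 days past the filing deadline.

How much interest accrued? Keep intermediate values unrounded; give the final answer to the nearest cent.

R$10,255.46

Interest: R$78,780.00 × ((1 + 0.0004)^306 − 1) = R$78,780.00 × 0.13017843… = R$10,255.4570…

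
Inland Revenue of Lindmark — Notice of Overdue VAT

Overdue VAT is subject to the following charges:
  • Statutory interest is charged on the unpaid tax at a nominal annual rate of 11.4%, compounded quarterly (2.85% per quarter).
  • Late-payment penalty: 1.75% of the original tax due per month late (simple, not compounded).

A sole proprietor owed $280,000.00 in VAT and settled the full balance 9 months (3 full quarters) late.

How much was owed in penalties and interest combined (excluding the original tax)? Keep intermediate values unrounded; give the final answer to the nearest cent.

Late-payment penalty = 1.75% × $280,000.00 × 9 mo = $44,100.00
Interest: $280,000.00 × ((1 + 0.0285)^3 − 1) = $280,000.00 × 0.0879599… = $24,628.7718…
Penalties + interest = $44,100.0000 + $24,628.7718… = $68,728.77

$68,728.77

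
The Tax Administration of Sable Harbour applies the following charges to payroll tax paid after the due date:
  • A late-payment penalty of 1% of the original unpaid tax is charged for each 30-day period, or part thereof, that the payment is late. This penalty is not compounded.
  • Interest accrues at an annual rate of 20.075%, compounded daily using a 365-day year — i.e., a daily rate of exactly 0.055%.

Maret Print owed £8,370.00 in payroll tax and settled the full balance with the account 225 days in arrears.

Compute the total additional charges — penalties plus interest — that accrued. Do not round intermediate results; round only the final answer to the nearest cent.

Penalty periods: ⌈225/30⌉ = 8; penalty = 8 × 1% × £8,370.00 = £669.60
Interest: £8,370.00 × ((1 + 0.00055)^225 − 1) = £8,370.00 × 0.13169440… = £1,102.2822…
Penalties + interest = £669.6000 + £1,102.2822… = £1,771.88

£1,771.88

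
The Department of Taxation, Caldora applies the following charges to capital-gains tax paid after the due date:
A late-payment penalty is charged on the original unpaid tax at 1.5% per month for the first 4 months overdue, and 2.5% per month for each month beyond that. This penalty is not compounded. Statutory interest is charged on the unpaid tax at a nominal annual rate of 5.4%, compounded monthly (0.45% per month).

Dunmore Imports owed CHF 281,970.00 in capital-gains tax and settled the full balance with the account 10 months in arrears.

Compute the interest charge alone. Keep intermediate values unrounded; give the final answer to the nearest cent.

Interest: CHF 281,970.00 × ((1 + 0.0045)^10 − 1) = CHF 281,970.00 × 0.0459223… = CHF 12,948.7029…

CHF 12,948.70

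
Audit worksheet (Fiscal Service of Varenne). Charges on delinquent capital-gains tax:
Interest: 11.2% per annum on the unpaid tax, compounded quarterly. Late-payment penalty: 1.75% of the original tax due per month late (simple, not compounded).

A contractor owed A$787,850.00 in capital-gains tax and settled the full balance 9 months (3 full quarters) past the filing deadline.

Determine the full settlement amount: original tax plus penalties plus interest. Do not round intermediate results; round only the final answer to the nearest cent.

Late-payment penalty: 9 × 1.75% × A$787,850.00 = A$124,086.38…
Interest (11.2%/yr ÷ 4 = 2.8%/quarter): A$787,850.00 × ((1 + 0.028)^3 − 1) = A$68,049.7181…
Total = A$787,850.00 + A$124,086.3750 + A$68,049.7181… = A$979,986.09

A$979,986.09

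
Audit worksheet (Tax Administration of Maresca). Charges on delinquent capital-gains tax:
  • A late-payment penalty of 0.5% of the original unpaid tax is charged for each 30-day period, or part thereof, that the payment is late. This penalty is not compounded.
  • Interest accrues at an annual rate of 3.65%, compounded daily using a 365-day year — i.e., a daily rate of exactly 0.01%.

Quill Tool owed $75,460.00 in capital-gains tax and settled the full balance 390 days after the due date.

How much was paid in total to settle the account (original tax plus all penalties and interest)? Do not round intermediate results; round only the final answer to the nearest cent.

$83,365.83

Penalty periods: ⌈390/30⌉ = 13; penalty = 13 × 0.5% × $75,460.00 = $4,904.90
Interest: $75,460.00 × ((1 + 0.0001)^390 − 1) = $75,460.00 × 0.03976846… = $3,000.9277…
Total = $75,460.00 + $4,904.9000 + $3,000.9277… = $83,365.83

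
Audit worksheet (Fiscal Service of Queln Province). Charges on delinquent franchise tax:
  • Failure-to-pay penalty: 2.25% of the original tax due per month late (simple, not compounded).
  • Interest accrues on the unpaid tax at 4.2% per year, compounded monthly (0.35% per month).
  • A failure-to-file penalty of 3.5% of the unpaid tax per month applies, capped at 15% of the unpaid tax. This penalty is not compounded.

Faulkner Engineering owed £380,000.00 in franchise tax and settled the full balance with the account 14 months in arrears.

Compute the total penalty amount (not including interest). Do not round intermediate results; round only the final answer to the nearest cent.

Failure-to-file: 14 × 3.5% × £380,000.00 = £186,200.00, capped at 15% × £380,000.00 = £57,000.00
Failure-to-pay penalty: 14 × 2.25% × £380,000.00 = £119,700.00
Total penalty = £57,000.00 + £119,700.00 = £176,700.00

£176,700.00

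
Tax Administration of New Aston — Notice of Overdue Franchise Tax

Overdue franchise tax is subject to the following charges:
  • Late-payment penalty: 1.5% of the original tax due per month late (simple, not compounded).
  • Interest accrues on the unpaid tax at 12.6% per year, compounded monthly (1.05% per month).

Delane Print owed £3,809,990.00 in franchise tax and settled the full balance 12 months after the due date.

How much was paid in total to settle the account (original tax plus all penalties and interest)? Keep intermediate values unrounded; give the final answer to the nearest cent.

Late-payment penalty: 12 × 1.5% × £3,809,990.00 = £685,798.20
Interest: £3,809,990.00 × ((1 + 0.0105)^12 − 1) = £3,809,990.00 × 0.1335373… = £508,775.7646…
Total = £3,809,990.00 + £685,798.2000 + £508,775.7646… = £5,004,563.96

£5,004,563.96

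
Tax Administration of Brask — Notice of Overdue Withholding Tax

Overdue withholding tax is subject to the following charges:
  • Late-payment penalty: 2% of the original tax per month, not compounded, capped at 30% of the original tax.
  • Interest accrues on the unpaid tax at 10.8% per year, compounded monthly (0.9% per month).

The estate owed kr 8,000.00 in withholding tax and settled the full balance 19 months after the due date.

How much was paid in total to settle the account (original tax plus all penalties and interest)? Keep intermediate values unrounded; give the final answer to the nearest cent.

kr 11,884.67

Penalty (uncapped): 19 × 2% × kr 8,000.00 = kr 3,040.00; cap = 30% × kr 8,000.00 = kr 2,400.00 → penalty = kr 2,400.00
Interest: kr 8,000.00 × ((1 + 0.009)^19 − 1) = kr 8,000.00 × 0.1855835… = kr 1,484.6683…
Total = kr 8,000.00 + kr 2,400.0000 + kr 1,484.6683… = kr 11,884.67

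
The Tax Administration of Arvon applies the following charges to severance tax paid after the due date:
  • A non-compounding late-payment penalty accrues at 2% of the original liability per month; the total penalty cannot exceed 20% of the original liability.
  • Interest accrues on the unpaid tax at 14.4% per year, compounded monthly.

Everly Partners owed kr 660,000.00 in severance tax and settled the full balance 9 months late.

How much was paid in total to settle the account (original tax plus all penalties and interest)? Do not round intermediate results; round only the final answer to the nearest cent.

Penalty: 9 × 2% × kr 660,000.00 = kr 118,800.00 (below the 20% cap of kr 132,000.00)
Interest (14.4%/yr ÷ 12 = 1.2%/month): kr 660,000.00 × ((1 + 0.012)^9 − 1) = kr 74,798.9856…
Total = kr 660,000.00 + kr 118,800.0000 + kr 74,798.9856… = kr 853,598.99

kr 853,598.99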